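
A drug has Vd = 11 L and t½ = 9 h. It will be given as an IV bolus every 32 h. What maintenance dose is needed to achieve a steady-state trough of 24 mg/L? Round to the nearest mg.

2840 mg

τ/t½ = 32/9 ≈ 3.5556, so f = (1/2)^(32/9) ≈ 0.085049.
Cmin,ss = (D/Vd)·f/(1−f), so D = Cmin,ss·Vd·(1−f)/f.
D = 24 × 11 × (1−f)/f ≈ 24 × 11 × 10.75793 ≈ 2840.09 mg.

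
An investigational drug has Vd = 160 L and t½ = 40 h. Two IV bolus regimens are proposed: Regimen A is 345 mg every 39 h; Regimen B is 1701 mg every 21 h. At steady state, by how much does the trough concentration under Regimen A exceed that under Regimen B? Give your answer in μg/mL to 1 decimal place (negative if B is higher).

-22.0 μg/mL

Regimen A: f = (1/2)^(39/40) ≈ 0.5087; Cmin,ss = (345/160)·f/(1−f) ≈ 2.233 μg/mL.
Regimen B: f = (1/2)^(21/40) ≈ 0.6950; Cmin,ss = (1701/160)·f/(1−f) ≈ 24.225 μg/mL.
Difference ≈ 2.233 − 24.225 ≈ -21.992 μg/mL.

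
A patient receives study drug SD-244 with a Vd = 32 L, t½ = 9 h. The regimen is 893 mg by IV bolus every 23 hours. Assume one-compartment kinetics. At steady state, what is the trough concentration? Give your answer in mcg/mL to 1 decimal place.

5.7 mcg/mL

Over one 23-h interval, 23/9 ≈ 2.5556 half-lives elapse, leaving f ≈ 0.1701 of each dose.
Accumulation ratio R = 1/(1 − f) ≈ 1/0.8299 ≈ 1.2050.
Each bolus raises the concentration by D/Vd = 893/32 ≈ 27.906 mcg/mL.
Steady-state peak Cmax,ss = C₀·R ≈ 27.906 × 1.2050 ≈ 33.627 mcg/mL.
One interval later, Cmin,ss = Cmax,ss·e^(−kτ) ≈ 33.627 × 0.1701 ≈ 5.720 mcg/mL.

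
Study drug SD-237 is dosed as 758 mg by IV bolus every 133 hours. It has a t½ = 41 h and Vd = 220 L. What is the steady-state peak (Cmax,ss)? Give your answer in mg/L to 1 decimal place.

3.9 mg/L

k = ln2/t½ = ln2/41 ≈ 0.016906 h⁻¹; fraction remaining f = e^(−kτ) = e^(−0.016906×133) ≈ 0.1056.
Accumulation ratio R = 1/(1 − f) ≈ 1/0.8944 ≈ 1.1181.
Single-dose peak C₀ = D/Vd = 758/220 ≈ 3.445 mg/L.
Cmax,ss = C₀/(1 − f) ≈ 3.445/0.8944 ≈ 3.852 mg/L.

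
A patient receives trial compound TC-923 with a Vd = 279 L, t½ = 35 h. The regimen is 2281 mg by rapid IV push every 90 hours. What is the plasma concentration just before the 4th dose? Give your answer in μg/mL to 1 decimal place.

f = (1/2)^(τ/t½) = (1/2)^(90/35) ≈ 0.1682.
C₀ = D/Vd = 2281/279 ≈ 8.176 μg/mL.
Before the 4th dose, 3 doses have been given. Superposition: Cmin = C₀·(f + f² + … + f^3).
≈ 8.176 × (0.1682 + 0.0283 + 0.0048) ≈ 8.176 × 0.2013 ≈ 1.646 μg/mL.

1.6 μg/mL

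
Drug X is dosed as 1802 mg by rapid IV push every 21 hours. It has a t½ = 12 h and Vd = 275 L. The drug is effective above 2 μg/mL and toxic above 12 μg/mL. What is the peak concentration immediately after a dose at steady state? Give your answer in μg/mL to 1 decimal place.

k = ln2/t½ = ln2/12 ≈ 0.057762 h⁻¹; fraction remaining f = e^(−kτ) = e^(−0.057762×21) ≈ 0.2973.
At steady state, accumulation factor R = 1/(1 − e^(−kτ)) ≈ 1.4231.
Single-dose peak C₀ = D/Vd = 1802/275 ≈ 6.553 μg/mL.
Steady-state peak Cmax,ss = C₀·R ≈ 6.553 × 1.4231 ≈ 9.326 μg/mL.
Peak 9.3 μg/mL vs MTC 12 μg/mL: below toxic threshold.

9.3 μg/mL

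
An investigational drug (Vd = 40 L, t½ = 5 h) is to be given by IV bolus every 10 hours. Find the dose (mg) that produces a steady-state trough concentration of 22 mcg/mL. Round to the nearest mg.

τ/t½ = 10/5 ≈ 2, so f = (1/2)^(10/5) ≈ 0.250000.
Cmin,ss = (D/Vd)·f/(1−f), so D = Cmin,ss·Vd·(1−f)/f.
D = 22 × 40 × (1−f)/f ≈ 22 × 40 × 3.00000 ≈ 2640.00 mg.

2640 mg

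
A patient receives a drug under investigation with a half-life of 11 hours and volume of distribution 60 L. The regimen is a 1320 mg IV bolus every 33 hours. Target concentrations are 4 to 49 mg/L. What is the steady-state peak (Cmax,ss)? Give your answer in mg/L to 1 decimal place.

τ = 33 h = 3 half-lives, so f = (1/2)^3 = 0.125.
Accumulation ratio R = 1/(1 − f) = 1/0.875 = 8/7.
Single-dose peak C₀ = D/Vd = 1320/60 = 22 mg/L.
Steady-state peak Cmax,ss = C₀·R = 22 × 8/7 ≈ 25.143 mg/L.
Peak 25.1 mg/L vs MTC 49 mg/L: below toxic threshold.

25.1 mg/L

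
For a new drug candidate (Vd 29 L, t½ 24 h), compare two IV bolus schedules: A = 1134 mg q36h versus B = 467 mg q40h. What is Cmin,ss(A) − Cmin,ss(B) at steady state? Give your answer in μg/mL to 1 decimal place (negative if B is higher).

Regimen A: f = (1/2)^(36/24) ≈ 0.3536; Cmin,ss = (1134/29)·f/(1−f) ≈ 21.391 μg/mL.
Regimen B: f = (1/2)^(40/24) ≈ 0.3150; Cmin,ss = (467/29)·f/(1−f) ≈ 7.405 μg/mL.
Difference ≈ 21.391 − 7.405 ≈ 13.986 μg/mL.

14.0 μg/mL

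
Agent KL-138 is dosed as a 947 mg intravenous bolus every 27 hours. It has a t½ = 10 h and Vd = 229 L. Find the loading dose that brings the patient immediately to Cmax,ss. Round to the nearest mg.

f = (1/2)^(27/10) ≈ 0.153893; accumulation ratio R = 1/(1−f) ≈ 1.18188.
Loading dose to hit Cmax,ss on first dose: D_load = D_maint·R ≈ 947 × 1.18188 ≈ 1119.24 mg.

1119 mg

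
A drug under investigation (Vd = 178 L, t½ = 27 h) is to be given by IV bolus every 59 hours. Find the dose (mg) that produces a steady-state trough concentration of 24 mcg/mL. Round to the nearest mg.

15156 mg

τ/t½ = 59/27 ≈ 2.1852, so f = (1/2)^(59/27) ≈ 0.219884.
Cmin,ss = (D/Vd)·f/(1−f), so D = Cmin,ss·Vd·(1−f)/f.
D = 24 × 178 × (1−f)/f ≈ 24 × 178 × 3.54785 ≈ 15156.42 mg.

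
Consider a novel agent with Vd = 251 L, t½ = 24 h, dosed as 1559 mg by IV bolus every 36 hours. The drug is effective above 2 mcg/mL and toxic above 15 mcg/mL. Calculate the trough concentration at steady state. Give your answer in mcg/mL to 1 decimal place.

3.4 mcg/mL

k = ln2/t½ = ln2/24 ≈ 0.028881 h⁻¹; fraction remaining f = e^(−kτ) = e^(−0.028881×36) ≈ 0.3536.
Single-dose peak C₀ = D/Vd = 1559/251 ≈ 6.211 mcg/mL.
Steady-state trough Cmin,ss = C₀·f/(1−f) ≈ 6.211 × 0.3536/0.6464 ≈ 3.398 mcg/mL.
Trough 3.4 mcg/mL vs MEC 2 mcg/mL: adequate.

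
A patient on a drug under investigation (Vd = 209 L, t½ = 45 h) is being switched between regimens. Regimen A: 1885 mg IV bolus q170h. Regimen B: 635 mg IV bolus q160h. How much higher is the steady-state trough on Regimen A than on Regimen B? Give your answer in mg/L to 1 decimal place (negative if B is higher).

0.4 mg/L

Regimen A: f = (1/2)^(170/45) ≈ 0.0729; Cmin,ss = (1885/209)·f/(1−f) ≈ 0.709 mg/L.
Regimen B: f = (1/2)^(160/45) ≈ 0.0850; Cmin,ss = (635/209)·f/(1−f) ≈ 0.282 mg/L.
Difference ≈ 0.709 − 0.282 ≈ 0.427 mg/L.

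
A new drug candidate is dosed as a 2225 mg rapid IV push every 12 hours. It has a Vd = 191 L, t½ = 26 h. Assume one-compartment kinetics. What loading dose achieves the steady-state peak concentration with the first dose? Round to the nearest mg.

f = (1/2)^(12/26) ≈ 0.726211; accumulation ratio R = 1/(1−f) ≈ 3.65245.
Loading dose to hit Cmax,ss on first dose: D_load = D_maint·R ≈ 2225 × 3.65245 ≈ 8126.70 mg.

8127 mg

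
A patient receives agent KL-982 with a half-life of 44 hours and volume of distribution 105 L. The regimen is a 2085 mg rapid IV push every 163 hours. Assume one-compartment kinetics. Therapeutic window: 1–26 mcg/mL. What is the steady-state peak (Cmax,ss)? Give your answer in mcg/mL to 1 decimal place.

Over one 163-h interval, 163/44 ≈ 3.7045 half-lives elapse, leaving f ≈ 0.0767 of each dose.
Accumulation ratio R = 1/(1 − f) ≈ 1/0.9233 ≈ 1.0831.
Single-dose peak C₀ = D/Vd = 2085/105 ≈ 19.857 mcg/mL.
Steady-state peak Cmax,ss = C₀·R ≈ 19.857 × 1.0831 ≈ 21.507 mcg/mL.
Peak 21.5 mcg/mL vs MTC 26 mcg/mL: below toxic threshold.

21.5 mcg/mL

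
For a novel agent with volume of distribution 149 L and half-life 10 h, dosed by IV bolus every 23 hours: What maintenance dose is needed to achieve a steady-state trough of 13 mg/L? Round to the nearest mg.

7602 mg

τ/t½ = 23/10 ≈ 2.3, so f = (1/2)^(23/10) ≈ 0.203063.
Cmin,ss = (D/Vd)·f/(1−f), so D = Cmin,ss·Vd·(1−f)/f.
D = 13 × 149 × (1−f)/f ≈ 13 × 149 × 3.92458 ≈ 7601.91 mg.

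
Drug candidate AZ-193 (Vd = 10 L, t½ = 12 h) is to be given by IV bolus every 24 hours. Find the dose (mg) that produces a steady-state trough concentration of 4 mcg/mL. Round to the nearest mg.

τ/t½ = 24/12 ≈ 2, so f = (1/2)^(24/12) ≈ 0.250000.
Cmin,ss = (D/Vd)·f/(1−f), so D = Cmin,ss·Vd·(1−f)/f.
D = 4 × 10 × (1−f)/f ≈ 4 × 10 × 3.00000 ≈ 120.00 mg.

120 mg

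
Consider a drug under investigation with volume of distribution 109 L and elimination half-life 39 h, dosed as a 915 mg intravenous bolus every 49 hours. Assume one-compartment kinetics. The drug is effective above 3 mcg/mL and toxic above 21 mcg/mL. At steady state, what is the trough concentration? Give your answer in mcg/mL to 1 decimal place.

6.0 mcg/mL

k = ln2/t½ = ln2/39 ≈ 0.017773 h⁻¹; fraction remaining f = e^(−kτ) = e^(−0.017773×49) ≈ 0.4186.
Accumulation ratio R = 1/(1 − f) ≈ 1/0.5814 ≈ 1.7200.
Each bolus raises the concentration by D/Vd = 915/109 ≈ 8.394 mcg/mL.
Steady-state peak Cmax,ss = C₀·R ≈ 8.394 × 1.7200 ≈ 14.438 mcg/mL.
One interval later, Cmin,ss = Cmax,ss·e^(−kτ) ≈ 14.438 × 0.4186 ≈ 6.044 mcg/mL.
Trough 6.0 mcg/mL vs MEC 3 mcg/mL: adequate.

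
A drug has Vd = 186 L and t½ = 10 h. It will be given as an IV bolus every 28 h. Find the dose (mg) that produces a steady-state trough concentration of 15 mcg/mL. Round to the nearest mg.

τ/t½ = 28/10 ≈ 2.8, so f = (1/2)^(28/10) ≈ 0.143587.
Cmin,ss = (D/Vd)·f/(1−f), so D = Cmin,ss·Vd·(1−f)/f.
D = 15 × 186 × (1−f)/f ≈ 15 × 186 × 5.96442 ≈ 16640.73 mg.

16641 mg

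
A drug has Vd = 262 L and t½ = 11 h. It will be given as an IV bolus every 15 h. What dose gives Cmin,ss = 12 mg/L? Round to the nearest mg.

τ/t½ = 15/11 ≈ 1.3636, so f = (1/2)^(15/11) ≈ 0.388602.
Cmin,ss = (D/Vd)·f/(1−f), so D = Cmin,ss·Vd·(1−f)/f.
D = 12 × 262 × (1−f)/f ≈ 12 × 262 × 1.57333 ≈ 4946.55 mg.

4947 mg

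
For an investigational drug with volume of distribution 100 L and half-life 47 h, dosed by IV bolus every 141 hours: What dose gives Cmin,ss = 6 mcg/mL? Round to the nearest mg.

τ/t½ = 141/47 ≈ 3, so f = (1/2)^(141/47) ≈ 0.125000.
Cmin,ss = (D/Vd)·f/(1−f), so D = Cmin,ss·Vd·(1−f)/f.
D = 6 × 100 × (1−f)/f ≈ 6 × 100 × 7.00000 ≈ 4200.00 mg.

4200 mg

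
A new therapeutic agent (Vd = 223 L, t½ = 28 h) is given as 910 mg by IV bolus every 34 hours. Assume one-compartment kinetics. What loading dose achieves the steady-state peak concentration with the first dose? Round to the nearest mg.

1599 mg

f = (1/2)^(34/28) ≈ 0.430986; accumulation ratio R = 1/(1−f) ≈ 1.75743.
Loading dose to hit Cmax,ss on first dose: D_load = D_maint·R ≈ 910 × 1.75743 ≈ 1599.26 mg.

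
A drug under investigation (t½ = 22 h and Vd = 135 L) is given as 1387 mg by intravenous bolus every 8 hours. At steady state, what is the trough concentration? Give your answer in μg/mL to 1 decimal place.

k = ln2/t½ = ln2/22 ≈ 0.031507 h⁻¹; fraction remaining f = e^(−kτ) = e^(−0.031507×8) ≈ 0.7772.
Single-dose peak C₀ = D/Vd = 1387/135 ≈ 10.274 μg/mL.
Steady-state trough Cmin,ss = C₀·f/(1−f) ≈ 10.274 × 0.7772/0.2228 ≈ 35.839 μg/mL.

35.8 μg/mL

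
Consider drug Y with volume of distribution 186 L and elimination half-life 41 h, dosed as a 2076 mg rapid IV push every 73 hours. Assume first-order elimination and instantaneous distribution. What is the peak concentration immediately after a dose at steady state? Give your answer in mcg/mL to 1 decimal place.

τ/t½ = 73/41 ≈ 1.7805, so fraction remaining f = (1/2)^(73/41) ≈ 0.2911.
At steady state, accumulation factor R = 1/(1 − e^(−kτ)) ≈ 1.4106.
Each bolus raises the concentration by D/Vd = 2076/186 ≈ 11.161 mcg/mL.
Steady-state peak Cmax,ss = C₀·R ≈ 11.161 × 1.4106 ≈ 15.744 mcg/mL.

15.7 mcg/mL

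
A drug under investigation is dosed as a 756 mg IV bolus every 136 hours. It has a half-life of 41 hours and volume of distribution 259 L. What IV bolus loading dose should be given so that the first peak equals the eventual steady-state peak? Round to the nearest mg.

f = (1/2)^(136/41) ≈ 0.100337; accumulation ratio R = 1/(1−f) ≈ 1.11153.
Loading dose to hit Cmax,ss on first dose: D_load = D_maint·R ≈ 756 × 1.11153 ≈ 840.32 mg.

840 mg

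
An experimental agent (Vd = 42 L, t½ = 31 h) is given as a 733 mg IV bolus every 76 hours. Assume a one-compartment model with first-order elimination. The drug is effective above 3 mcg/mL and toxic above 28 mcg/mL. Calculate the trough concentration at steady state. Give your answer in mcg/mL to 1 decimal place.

3.9 mcg/mL

τ/t½ = 76/31 ≈ 2.4516, so fraction remaining f = (1/2)^(76/31) ≈ 0.1828.
Single-dose peak C₀ = D/Vd = 733/42 ≈ 17.452 mcg/mL.
Steady-state trough Cmin,ss = C₀·f/(1−f) ≈ 17.452 × 0.1828/0.8172 ≈ 3.904 mcg/mL.
Trough 3.9 mcg/mL vs MEC 3 mcg/mL: adequate.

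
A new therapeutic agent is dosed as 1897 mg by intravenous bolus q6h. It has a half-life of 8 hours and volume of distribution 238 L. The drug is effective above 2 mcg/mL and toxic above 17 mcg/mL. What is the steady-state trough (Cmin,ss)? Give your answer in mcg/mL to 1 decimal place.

11.7 mcg/mL

τ/t½ = 6/8 ≈ 0.75, so fraction remaining f = (1/2)^(6/8) ≈ 0.5946.
Each bolus raises the concentration by D/Vd = 1897/238 ≈ 7.971 mcg/mL.
Steady-state trough Cmin,ss = C₀·f/(1−f) ≈ 7.971 × 0.5946/0.4054 ≈ 11.691 mcg/mL.
Trough 11.7 mcg/mL vs MEC 2 mcg/mL: adequate.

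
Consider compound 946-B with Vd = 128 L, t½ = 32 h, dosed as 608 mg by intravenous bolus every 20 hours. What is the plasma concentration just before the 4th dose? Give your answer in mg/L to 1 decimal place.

6.4 mg/L

f = (1/2)^(τ/t½) = (1/2)^(20/32) ≈ 0.6484.
C₀ = D/Vd = 608/128 ≈ 4.750 mg/L.
Before the 4th dose, 3 doses have been given. Superposition: Cmin = C₀·(f + f² + … + f^3).
≈ 4.750 × (0.6484 + 0.4204 + 0.2726) ≈ 4.750 × 1.3414 ≈ 6.372 mg/L.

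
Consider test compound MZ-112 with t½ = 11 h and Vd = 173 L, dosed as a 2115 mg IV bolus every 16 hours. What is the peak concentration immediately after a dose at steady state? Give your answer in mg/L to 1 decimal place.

19.2 mg/L

τ/t½ = 16/11 ≈ 1.4545, so fraction remaining f = (1/2)^(16/11) ≈ 0.3649.
At steady state, accumulation factor R = 1/(1 − e^(−kτ)) ≈ 1.5746.
Each bolus raises the concentration by D/Vd = 2115/173 ≈ 12.225 mg/L.
Steady-state peak Cmax,ss = C₀·R ≈ 12.225 × 1.5746 ≈ 19.249 mg/L.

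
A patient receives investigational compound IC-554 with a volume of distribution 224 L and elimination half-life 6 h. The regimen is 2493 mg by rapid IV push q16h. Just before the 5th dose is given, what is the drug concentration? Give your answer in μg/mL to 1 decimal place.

2.1 μg/mL

f = (1/2)^(τ/t½) = (1/2)^(16/6) ≈ 0.1575.
C₀ = D/Vd = 2493/224 ≈ 11.129 μg/mL.
Before the 5th dose, 4 doses have been given. Superposition: Cmin = C₀·(f + f² + … + f^4).
≈ 11.129 × (0.1575 + 0.0248 + 0.0039 + 0.0006) ≈ 11.129 × 0.1868 ≈ 2.079 μg/mL.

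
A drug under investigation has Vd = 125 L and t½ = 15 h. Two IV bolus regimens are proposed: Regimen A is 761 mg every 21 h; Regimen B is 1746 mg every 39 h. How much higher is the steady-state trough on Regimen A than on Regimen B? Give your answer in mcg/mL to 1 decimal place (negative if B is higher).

1.0 mcg/mL

Regimen A: f = (1/2)^(21/15) ≈ 0.3789; Cmin,ss = (761/125)·f/(1−f) ≈ 3.714 mcg/mL.
Regimen B: f = (1/2)^(39/15) ≈ 0.1649; Cmin,ss = (1746/125)·f/(1−f) ≈ 2.758 mcg/mL.
Difference ≈ 3.714 − 2.758 ≈ 0.956 mcg/mL.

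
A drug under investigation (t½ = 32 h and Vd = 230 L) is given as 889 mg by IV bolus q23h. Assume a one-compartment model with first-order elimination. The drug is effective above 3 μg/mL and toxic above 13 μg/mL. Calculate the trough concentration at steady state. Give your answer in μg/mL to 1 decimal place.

τ/t½ = 23/32 ≈ 0.71875, so fraction remaining f = (1/2)^(23/32) ≈ 0.6076.
Accumulation ratio R = 1/(1 − f) ≈ 1/0.3924 ≈ 2.5484.
Each bolus raises the concentration by D/Vd = 889/230 ≈ 3.865 μg/mL.
Cmax,ss = C₀/(1 − f) ≈ 3.865/0.3924 ≈ 9.850 μg/mL.
Steady-state trough Cmin,ss = Cmax,ss·f ≈ 9.850 × 0.6076 ≈ 5.985 μg/mL.
Trough 6.0 μg/mL vs MEC 3 μg/mL: adequate.

6.0 μg/mL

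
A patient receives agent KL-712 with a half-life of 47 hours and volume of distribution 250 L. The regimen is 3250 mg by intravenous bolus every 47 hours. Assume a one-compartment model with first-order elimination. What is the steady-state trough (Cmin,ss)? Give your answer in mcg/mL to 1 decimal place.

13.0 mcg/mL

The dosing interval is 1 half-life, so f = 2^(−1) = 0.5.
At steady state, R = 1/(1 − 0.5) = 2/1.
Single-dose peak C₀ = D/Vd = 3250/250 = 13 mcg/mL.
Steady-state peak Cmax,ss = C₀·R = 13 × 2/1 ≈ 26.000 mcg/mL.
Steady-state trough Cmin,ss = Cmax,ss·f ≈ 26.000 × 0.5 ≈ 13.000 mcg/mL.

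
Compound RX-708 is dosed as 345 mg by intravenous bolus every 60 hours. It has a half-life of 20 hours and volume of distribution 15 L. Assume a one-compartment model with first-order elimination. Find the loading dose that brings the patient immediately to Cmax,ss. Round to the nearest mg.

394 mg

f = (1/2)^(60/20) ≈ 0.125000; accumulation ratio R = 1/(1−f) ≈ 1.14286.
Loading dose to hit Cmax,ss on first dose: D_load = D_maint·R ≈ 345 × 1.14286 ≈ 394.29 mg.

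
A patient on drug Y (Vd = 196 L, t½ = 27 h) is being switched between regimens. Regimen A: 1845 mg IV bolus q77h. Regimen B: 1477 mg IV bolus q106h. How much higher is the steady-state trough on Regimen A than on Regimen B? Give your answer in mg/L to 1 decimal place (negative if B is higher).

1.0 mg/L

Regimen A: f = (1/2)^(77/27) ≈ 0.1385; Cmin,ss = (1845/196)·f/(1−f) ≈ 1.513 mg/L.
Regimen B: f = (1/2)^(106/27) ≈ 0.0658; Cmin,ss = (1477/196)·f/(1−f) ≈ 0.531 mg/L.
Difference ≈ 1.513 − 0.531 ≈ 0.982 mg/L.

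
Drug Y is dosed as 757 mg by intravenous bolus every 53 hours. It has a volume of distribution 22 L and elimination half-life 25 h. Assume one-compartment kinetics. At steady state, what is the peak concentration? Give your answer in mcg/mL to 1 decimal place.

k = ln2/t½ = ln2/25 ≈ 0.027726 h⁻¹; fraction remaining f = e^(−kτ) = e^(−0.027726×53) ≈ 0.2300.
Accumulation ratio R = 1/(1 − f) ≈ 1/0.7700 ≈ 1.2987.
Each bolus raises the concentration by D/Vd = 757/22 ≈ 34.409 mcg/mL.
Steady-state peak Cmax,ss = C₀·R ≈ 34.409 × 1.2987 ≈ 44.687 mcg/mL.

44.7 mcg/mL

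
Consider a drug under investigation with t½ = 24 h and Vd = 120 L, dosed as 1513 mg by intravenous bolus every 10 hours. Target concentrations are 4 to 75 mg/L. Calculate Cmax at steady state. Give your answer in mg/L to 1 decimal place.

50.3 mg/L

Over one 10-h interval, 10/24 ≈ 0.41667 half-lives elapse, leaving f ≈ 0.7492 of each dose.
Accumulation ratio R = 1/(1 − f) ≈ 1/0.2508 ≈ 3.9872.
Single-dose peak C₀ = D/Vd = 1513/120 ≈ 12.608 mg/L.
Steady-state peak Cmax,ss = C₀·R ≈ 12.608 × 3.9872 ≈ 50.271 mg/L.
Peak 50.3 mg/L vs MTC 75 mg/L: below toxic threshold.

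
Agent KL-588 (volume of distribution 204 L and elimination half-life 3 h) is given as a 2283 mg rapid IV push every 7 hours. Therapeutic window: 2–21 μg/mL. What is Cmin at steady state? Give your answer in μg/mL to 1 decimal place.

Over one 7-h interval, 7/3 ≈ 2.3333 half-lives elapse, leaving f ≈ 0.1984 of each dose.
At steady state, accumulation factor R = 1/(1 − e^(−kτ)) ≈ 1.2475.
Single-dose peak C₀ = D/Vd = 2283/204 ≈ 11.191 μg/mL.
Steady-state peak Cmax,ss = C₀·R ≈ 11.191 × 1.2475 ≈ 13.961 μg/mL.
Steady-state trough Cmin,ss = Cmax,ss·f ≈ 13.961 × 0.1984 ≈ 2.770 μg/mL.
Trough 2.8 μg/mL vs MEC 2 μg/mL: adequate.

2.8 μg/mL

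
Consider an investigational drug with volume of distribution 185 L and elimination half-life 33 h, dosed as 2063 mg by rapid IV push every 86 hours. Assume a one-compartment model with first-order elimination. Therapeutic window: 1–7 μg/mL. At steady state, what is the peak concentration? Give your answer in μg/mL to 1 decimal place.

τ/t½ = 86/33 ≈ 2.6061, so fraction remaining f = (1/2)^(86/33) ≈ 0.1642.
At steady state, accumulation factor R = 1/(1 − e^(−kτ)) ≈ 1.1965.
Each bolus raises the concentration by D/Vd = 2063/185 ≈ 11.151 μg/mL.
Steady-state peak Cmax,ss = C₀·R ≈ 11.151 × 1.1965 ≈ 13.342 μg/mL.
Peak 13.3 μg/mL vs MTC 7 μg/mL: exceeds toxic threshold.

13.3 μg/mL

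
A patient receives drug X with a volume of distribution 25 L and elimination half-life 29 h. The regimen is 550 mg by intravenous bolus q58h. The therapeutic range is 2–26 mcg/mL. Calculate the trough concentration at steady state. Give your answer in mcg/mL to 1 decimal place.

7.3 mcg/mL

The dosing interval is 2 half-lives, so f = 2^(−2) = 0.25.
Accumulation ratio R = 1/(1 − f) = 1/0.75 = 4/3.
Single-dose peak C₀ = D/Vd = 550/25 = 22 mcg/mL.
Steady-state peak Cmax,ss = C₀·R = 22 × 4/3 ≈ 29.333 mcg/mL.
Steady-state trough Cmin,ss = Cmax,ss·f ≈ 29.333 × 0.25 ≈ 7.333 mcg/mL.
Trough 7.3 mcg/mL vs MEC 2 mcg/mL: adequate.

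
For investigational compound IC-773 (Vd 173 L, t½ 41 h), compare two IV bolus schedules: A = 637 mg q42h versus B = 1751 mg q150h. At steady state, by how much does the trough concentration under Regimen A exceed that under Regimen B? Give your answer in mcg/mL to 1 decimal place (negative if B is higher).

2.7 mcg/mL

Regimen A: f = (1/2)^(42/41) ≈ 0.4916; Cmin,ss = (637/173)·f/(1−f) ≈ 3.560 mcg/mL.
Regimen B: f = (1/2)^(150/41) ≈ 0.0792; Cmin,ss = (1751/173)·f/(1−f) ≈ 0.871 mcg/mL.
Difference ≈ 3.560 − 0.871 ≈ 2.689 mcg/mL.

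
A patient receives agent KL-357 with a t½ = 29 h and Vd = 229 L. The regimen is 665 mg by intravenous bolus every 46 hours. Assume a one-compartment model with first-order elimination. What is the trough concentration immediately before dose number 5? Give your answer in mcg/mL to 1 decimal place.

f = (1/2)^(τ/t½) = (1/2)^(46/29) ≈ 0.3330.
C₀ = D/Vd = 665/229 ≈ 2.904 mcg/mL.
Before the 5th dose, 4 doses have been given. Superposition: Cmin = C₀·(f + f² + … + f^4).
≈ 2.904 × (0.3330 + 0.1109 + 0.0369 + 0.0123) ≈ 2.904 × 0.4931 ≈ 1.432 mcg/mL.

1.4 mcg/mL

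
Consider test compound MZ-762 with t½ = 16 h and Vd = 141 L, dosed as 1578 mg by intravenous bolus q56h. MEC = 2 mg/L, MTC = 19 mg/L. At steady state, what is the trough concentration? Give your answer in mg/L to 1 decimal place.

Over one 56-h interval, 56/16 ≈ 3.5 half-lives elapse, leaving f ≈ 0.0884 of each dose.
Accumulation ratio R = 1/(1 − f) ≈ 1/0.9116 ≈ 1.0970.
Single-dose peak C₀ = D/Vd = 1578/141 ≈ 11.191 mg/L.
Steady-state peak Cmax,ss = C₀·R ≈ 11.191 × 1.0970 ≈ 12.277 mg/L.
One interval later, Cmin,ss = Cmax,ss·e^(−kτ) ≈ 12.277 × 0.0884 ≈ 1.085 mg/L.
Trough 1.1 mg/L vs MEC 2 mg/L: subtherapeutic.

1.1 mg/L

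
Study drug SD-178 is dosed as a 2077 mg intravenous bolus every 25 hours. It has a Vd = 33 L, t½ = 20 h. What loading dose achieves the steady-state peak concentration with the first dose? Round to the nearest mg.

f = (1/2)^(25/20) ≈ 0.420448; accumulation ratio R = 1/(1−f) ≈ 1.72547.
Loading dose to hit Cmax,ss on first dose: D_load = D_maint·R ≈ 2077 × 1.72547 ≈ 3583.80 mg.

3584 mg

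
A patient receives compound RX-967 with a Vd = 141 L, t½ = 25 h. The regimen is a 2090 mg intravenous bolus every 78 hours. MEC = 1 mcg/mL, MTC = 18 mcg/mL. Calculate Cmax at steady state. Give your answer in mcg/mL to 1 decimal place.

16.7 mcg/mL

Over one 78-h interval, 78/25 ≈ 3.12 half-lives elapse, leaving f ≈ 0.1150 of each dose.
Accumulation ratio R = 1/(1 − f) ≈ 1/0.8850 ≈ 1.1299.
Single-dose peak C₀ = D/Vd = 2090/141 ≈ 14.823 mcg/mL.
Steady-state peak Cmax,ss = C₀·R ≈ 14.823 × 1.1299 ≈ 16.749 mcg/mL.
Peak 16.7 mcg/mL vs MTC 18 mcg/mL: below toxic threshold.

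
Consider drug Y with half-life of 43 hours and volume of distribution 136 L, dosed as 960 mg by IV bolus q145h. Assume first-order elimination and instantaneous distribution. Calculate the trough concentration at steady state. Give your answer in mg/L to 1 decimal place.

τ/t½ = 145/43 ≈ 3.3721, so fraction remaining f = (1/2)^(145/43) ≈ 0.0966.
At steady state, accumulation factor R = 1/(1 − e^(−kτ)) ≈ 1.1069.
Single-dose peak C₀ = D/Vd = 960/136 ≈ 7.059 mg/L.
Steady-state peak Cmax,ss = C₀·R ≈ 7.059 × 1.1069 ≈ 7.814 mg/L.
One interval later, Cmin,ss = Cmax,ss·e^(−kτ) ≈ 7.814 × 0.0966 ≈ 0.755 mg/L.

0.8 mg/L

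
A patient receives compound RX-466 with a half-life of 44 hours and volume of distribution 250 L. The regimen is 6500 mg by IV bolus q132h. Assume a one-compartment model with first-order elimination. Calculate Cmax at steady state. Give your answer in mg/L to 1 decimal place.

29.7 mg/L

The dosing interval is 3 half-lives, so f = 2^(−3) = 0.125.
Accumulation ratio R = 1/(1 − f) = 1/0.875 = 8/7.
Single-dose peak C₀ = D/Vd = 6500/250 = 26 mg/L.
Steady-state peak Cmax,ss = C₀·R = 26 × 8/7 ≈ 29.714 mg/L.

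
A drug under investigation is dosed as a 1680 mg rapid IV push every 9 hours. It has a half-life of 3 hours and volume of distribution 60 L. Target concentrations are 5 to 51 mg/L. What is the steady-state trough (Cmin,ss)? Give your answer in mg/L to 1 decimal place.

The dosing interval is 3 half-lives, so f = 2^(−3) = 0.125.
At steady state, R = 1/(1 − 0.125) = 8/7.
Single-dose peak C₀ = D/Vd = 1680/60 = 28 mg/L.
Steady-state peak Cmax,ss = C₀·R = 28 × 8/7 ≈ 32.000 mg/L.
Steady-state trough Cmin,ss = Cmax,ss·f ≈ 32.000 × 0.125 ≈ 4.000 mg/L.
Trough 4.0 mg/L vs MEC 5 mg/L: subtherapeutic.

4.0 mg/L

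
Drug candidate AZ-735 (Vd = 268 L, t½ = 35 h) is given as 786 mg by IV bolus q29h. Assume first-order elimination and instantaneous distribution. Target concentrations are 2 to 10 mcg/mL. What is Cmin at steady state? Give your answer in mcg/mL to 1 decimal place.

3.8 mcg/mL

Over one 29-h interval, 29/35 ≈ 0.82857 half-lives elapse, leaving f ≈ 0.5631 of each dose.
Accumulation ratio R = 1/(1 − f) ≈ 1/0.4369 ≈ 2.2889.
Single-dose peak C₀ = D/Vd = 786/268 ≈ 2.933 mcg/mL.
Cmax,ss = C₀/(1 − f) ≈ 2.933/0.4369 ≈ 6.713 mcg/mL.
Steady-state trough Cmin,ss = Cmax,ss·f ≈ 6.713 × 0.5631 ≈ 3.780 mcg/mL.
Trough 3.8 mcg/mL vs MEC 2 mcg/mL: adequate.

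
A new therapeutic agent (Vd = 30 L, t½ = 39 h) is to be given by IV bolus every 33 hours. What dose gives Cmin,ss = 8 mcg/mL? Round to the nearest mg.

191 mg

τ/t½ = 33/39 ≈ 0.84615, so f = (1/2)^(33/39) ≈ 0.556266.
Cmin,ss = (D/Vd)·f/(1−f), so D = Cmin,ss·Vd·(1−f)/f.
D = 8 × 30 × (1−f)/f ≈ 8 × 30 × 0.79770 ≈ 191.45 mg.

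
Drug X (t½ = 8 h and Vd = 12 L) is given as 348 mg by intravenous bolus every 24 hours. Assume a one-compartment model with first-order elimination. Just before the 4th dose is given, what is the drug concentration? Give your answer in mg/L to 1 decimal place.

f = (1/2)^(τ/t½) = (1/2)^(24/8) ≈ 0.1250.
C₀ = D/Vd = 348/12 ≈ 29.000 mg/L.
Before the 4th dose, 3 doses have been given. Superposition: Cmin = C₀·(f + f² + … + f^3).
≈ 29.000 × (0.1250 + 0.0156 + 0.0020) ≈ 29.000 × 0.1426 ≈ 4.135 mg/L.

4.1 mg/L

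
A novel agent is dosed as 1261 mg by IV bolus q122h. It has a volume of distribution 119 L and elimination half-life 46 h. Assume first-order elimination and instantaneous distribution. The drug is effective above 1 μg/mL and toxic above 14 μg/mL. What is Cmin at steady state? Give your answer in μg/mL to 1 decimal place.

2.0 μg/mL

τ/t½ = 122/46 ≈ 2.6522, so fraction remaining f = (1/2)^(122/46) ≈ 0.1591.
Accumulation ratio R = 1/(1 − f) ≈ 1/0.8409 ≈ 1.1892.
Single-dose peak C₀ = D/Vd = 1261/119 ≈ 10.597 μg/mL.
Steady-state peak Cmax,ss = C₀·R ≈ 10.597 × 1.1892 ≈ 12.602 μg/mL.
One interval later, Cmin,ss = Cmax,ss·e^(−kτ) ≈ 12.602 × 0.1591 ≈ 2.005 μg/mL.
Trough 2.0 μg/mL vs MEC 1 μg/mL: adequate.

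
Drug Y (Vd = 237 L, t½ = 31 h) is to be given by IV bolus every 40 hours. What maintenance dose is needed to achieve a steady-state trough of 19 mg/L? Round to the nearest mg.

6511 mg

τ/t½ = 40/31 ≈ 1.2903, so f = (1/2)^(40/31) ≈ 0.408860.
Cmin,ss = (D/Vd)·f/(1−f), so D = Cmin,ss·Vd·(1−f)/f.
D = 19 × 237 × (1−f)/f ≈ 19 × 237 × 1.44582 ≈ 6510.53 mg.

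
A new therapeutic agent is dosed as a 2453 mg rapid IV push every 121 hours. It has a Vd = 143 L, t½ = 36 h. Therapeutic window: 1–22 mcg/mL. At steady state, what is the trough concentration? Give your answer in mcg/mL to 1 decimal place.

k = ln2/t½ = ln2/36 ≈ 0.019254 h⁻¹; fraction remaining f = e^(−kτ) = e^(−0.019254×121) ≈ 0.0973.
At steady state, accumulation factor R = 1/(1 − e^(−kτ)) ≈ 1.1078.
Single-dose peak C₀ = D/Vd = 2453/143 ≈ 17.154 mcg/mL.
Steady-state peak Cmax,ss = C₀·R ≈ 17.154 × 1.1078 ≈ 19.003 mcg/mL.
One interval later, Cmin,ss = Cmax,ss·e^(−kτ) ≈ 19.003 × 0.0973 ≈ 1.849 mcg/mL.
Trough 1.8 mcg/mL vs MEC 1 mcg/mL: adequate.

1.8 mcg/mL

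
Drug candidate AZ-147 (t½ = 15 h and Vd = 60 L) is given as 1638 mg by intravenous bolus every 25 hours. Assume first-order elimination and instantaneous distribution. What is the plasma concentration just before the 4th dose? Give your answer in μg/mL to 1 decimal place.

12.2 μg/mL

f = (1/2)^(τ/t½) = (1/2)^(25/15) ≈ 0.3150.
C₀ = D/Vd = 1638/60 ≈ 27.300 μg/mL.
Before the 4th dose, 3 doses have been given. Superposition: Cmin = C₀·(f + f² + … + f^3).
≈ 27.300 × (0.3150 + 0.0992 + 0.0313) ≈ 27.300 × 0.4455 ≈ 12.162 μg/mL.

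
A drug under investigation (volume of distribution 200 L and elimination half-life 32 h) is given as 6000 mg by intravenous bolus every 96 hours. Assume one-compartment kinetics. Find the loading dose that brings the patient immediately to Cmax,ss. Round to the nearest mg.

6857 mg

f = (1/2)^(96/32) ≈ 0.125000; accumulation ratio R = 1/(1−f) ≈ 1.14286.
Loading dose to hit Cmax,ss on first dose: D_load = D_maint·R ≈ 6000 × 1.14286 ≈ 6857.16 mg.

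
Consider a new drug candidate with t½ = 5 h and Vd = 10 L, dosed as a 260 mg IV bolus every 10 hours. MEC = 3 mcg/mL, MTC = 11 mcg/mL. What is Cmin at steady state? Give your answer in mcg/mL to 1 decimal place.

τ = 10 h = 2 half-lives, so f = (1/2)^2 = 0.25.
Accumulation ratio R = 1/(1 − f) = 1/0.75 = 4/3.
Single-dose peak C₀ = D/Vd = 260/10 = 26 mcg/mL.
Steady-state peak Cmax,ss = C₀·R = 26 × 4/3 ≈ 34.667 mcg/mL.
Steady-state trough Cmin,ss = Cmax,ss·f ≈ 34.667 × 0.25 ≈ 8.667 mcg/mL.
Trough 8.7 mcg/mL vs MEC 3 mcg/mL: adequate.

8.7 mcg/mL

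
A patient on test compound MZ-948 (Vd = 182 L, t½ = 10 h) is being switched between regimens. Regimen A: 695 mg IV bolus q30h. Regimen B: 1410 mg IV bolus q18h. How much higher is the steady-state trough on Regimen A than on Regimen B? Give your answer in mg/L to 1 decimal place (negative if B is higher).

Regimen A: f = (1/2)^(30/10) ≈ 0.1250; Cmin,ss = (695/182)·f/(1−f) ≈ 0.546 mg/L.
Regimen B: f = (1/2)^(18/10) ≈ 0.2872; Cmin,ss = (1410/182)·f/(1−f) ≈ 3.122 mg/L.
Difference ≈ 0.546 − 3.122 ≈ -2.576 mg/L.

-2.6 mg/L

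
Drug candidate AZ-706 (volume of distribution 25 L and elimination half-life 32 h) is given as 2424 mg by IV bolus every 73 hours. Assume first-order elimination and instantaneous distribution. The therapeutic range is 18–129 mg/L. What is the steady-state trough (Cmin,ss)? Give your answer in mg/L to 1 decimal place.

25.1 mg/L

k = ln2/t½ = ln2/32 ≈ 0.021661 h⁻¹; fraction remaining f = e^(−kτ) = e^(−0.021661×73) ≈ 0.2057.
At steady state, accumulation factor R = 1/(1 − e^(−kτ)) ≈ 1.2590.
Each bolus raises the concentration by D/Vd = 2424/25 ≈ 96.960 mg/L.
Cmax,ss = C₀/(1 − f) ≈ 96.960/0.7943 ≈ 122.070 mg/L.
One interval later, Cmin,ss = Cmax,ss·e^(−kτ) ≈ 122.070 × 0.2057 ≈ 25.110 mg/L.
Trough 25.1 mg/L vs MEC 18 mg/L: adequate.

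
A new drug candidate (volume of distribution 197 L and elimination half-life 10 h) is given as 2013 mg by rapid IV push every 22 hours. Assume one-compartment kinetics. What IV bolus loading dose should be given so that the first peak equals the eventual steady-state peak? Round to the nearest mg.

f = (1/2)^(22/10) ≈ 0.217638; accumulation ratio R = 1/(1−f) ≈ 1.27818.
Loading dose to hit Cmax,ss on first dose: D_load = D_maint·R ≈ 2013 × 1.27818 ≈ 2572.98 mg.

2573 mg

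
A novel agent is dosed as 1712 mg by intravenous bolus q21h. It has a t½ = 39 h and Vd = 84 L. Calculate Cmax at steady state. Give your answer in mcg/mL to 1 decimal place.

τ/t½ = 21/39 ≈ 0.53846, so fraction remaining f = (1/2)^(21/39) ≈ 0.6885.
At steady state, accumulation factor R = 1/(1 − e^(−kτ)) ≈ 3.2103.
Each bolus raises the concentration by D/Vd = 1712/84 ≈ 20.381 mcg/mL.
Steady-state peak Cmax,ss = C₀·R ≈ 20.381 × 3.2103 ≈ 65.429 mcg/mL.

65.4 mcg/mL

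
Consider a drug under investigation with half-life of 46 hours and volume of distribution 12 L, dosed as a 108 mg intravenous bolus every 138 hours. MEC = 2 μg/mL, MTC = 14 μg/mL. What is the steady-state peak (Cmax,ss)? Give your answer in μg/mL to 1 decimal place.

10.3 μg/mL

The dosing interval is 3 half-lives, so f = 2^(−3) = 0.125.
At steady state, R = 1/(1 − 0.125) = 8/7.
Single-dose peak C₀ = D/Vd = 108/12 = 9 μg/mL.
Steady-state peak Cmax,ss = C₀·R = 9 × 8/7 ≈ 10.286 μg/mL.
Peak 10.3 μg/mL vs MTC 14 μg/mL: below toxic threshold.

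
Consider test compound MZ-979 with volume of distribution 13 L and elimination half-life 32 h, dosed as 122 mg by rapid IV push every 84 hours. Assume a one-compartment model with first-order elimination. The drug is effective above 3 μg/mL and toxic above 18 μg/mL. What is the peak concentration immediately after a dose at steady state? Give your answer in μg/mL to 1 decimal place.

11.2 μg/mL

k = ln2/t½ = ln2/32 ≈ 0.021661 h⁻¹; fraction remaining f = e^(−kτ) = e^(−0.021661×84) ≈ 0.1621.
At steady state, accumulation factor R = 1/(1 − e^(−kτ)) ≈ 1.1935.
Single-dose peak C₀ = D/Vd = 122/13 ≈ 9.385 μg/mL.
Steady-state peak Cmax,ss = C₀·R ≈ 9.385 × 1.1935 ≈ 11.201 μg/mL.
Peak 11.2 μg/mL vs MTC 18 μg/mL: below toxic threshold.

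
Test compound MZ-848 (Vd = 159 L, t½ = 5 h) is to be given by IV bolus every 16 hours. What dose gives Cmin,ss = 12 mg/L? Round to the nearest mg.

τ/t½ = 16/5 ≈ 3.2, so f = (1/2)^(16/5) ≈ 0.108819.
Cmin,ss = (D/Vd)·f/(1−f), so D = Cmin,ss·Vd·(1−f)/f.
D = 12 × 159 × (1−f)/f ≈ 12 × 159 × 8.18957 ≈ 15625.70 mg.

15626 mg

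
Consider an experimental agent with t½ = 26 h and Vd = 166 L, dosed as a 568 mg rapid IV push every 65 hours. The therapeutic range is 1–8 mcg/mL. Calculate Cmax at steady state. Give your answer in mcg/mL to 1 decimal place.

τ/t½ = 65/26 ≈ 2.5, so fraction remaining f = (1/2)^(65/26) ≈ 0.1768.
At steady state, accumulation factor R = 1/(1 − e^(−kτ)) ≈ 1.2148.
Each bolus raises the concentration by D/Vd = 568/166 ≈ 3.422 mcg/mL.
Cmax,ss = C₀/(1 − f) ≈ 3.422/0.8232 ≈ 4.157 mcg/mL.
Peak 4.2 mcg/mL vs MTC 8 mcg/mL: below toxic threshold.

4.2 mcg/mL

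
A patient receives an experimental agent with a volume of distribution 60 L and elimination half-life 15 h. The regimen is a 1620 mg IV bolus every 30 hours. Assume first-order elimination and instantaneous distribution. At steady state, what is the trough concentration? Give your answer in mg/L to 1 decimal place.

The dosing interval is 2 half-lives, so f = 2^(−2) = 0.25.
Accumulation ratio R = 1/(1 − f) = 1/0.75 = 4/3.
Single-dose peak C₀ = D/Vd = 1620/60 = 27 mg/L.
Steady-state peak Cmax,ss = C₀·R = 27 × 4/3 ≈ 36.000 mg/L.
Steady-state trough Cmin,ss = Cmax,ss·f ≈ 36.000 × 0.25 ≈ 9.000 mg/L.

9.0 mg/L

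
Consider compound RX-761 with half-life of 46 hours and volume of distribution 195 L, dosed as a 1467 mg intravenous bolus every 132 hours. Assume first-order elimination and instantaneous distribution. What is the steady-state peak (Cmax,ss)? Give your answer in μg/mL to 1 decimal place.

k = ln2/t½ = ln2/46 ≈ 0.015068 h⁻¹; fraction remaining f = e^(−kτ) = e^(−0.015068×132) ≈ 0.1368.
Accumulation ratio R = 1/(1 − f) ≈ 1/0.8632 ≈ 1.1585.
Single-dose peak C₀ = D/Vd = 1467/195 ≈ 7.523 μg/mL.
Steady-state peak Cmax,ss = C₀·R ≈ 7.523 × 1.1585 ≈ 8.715 μg/mL.

8.7 μg/mL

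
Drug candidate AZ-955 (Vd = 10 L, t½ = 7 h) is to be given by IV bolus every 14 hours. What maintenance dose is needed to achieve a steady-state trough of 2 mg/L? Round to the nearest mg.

τ/t½ = 14/7 ≈ 2, so f = (1/2)^(14/7) ≈ 0.250000.
Cmin,ss = (D/Vd)·f/(1−f), so D = Cmin,ss·Vd·(1−f)/f.
D = 2 × 10 × (1−f)/f ≈ 2 × 10 × 3.00000 ≈ 60.00 mg.

60 mg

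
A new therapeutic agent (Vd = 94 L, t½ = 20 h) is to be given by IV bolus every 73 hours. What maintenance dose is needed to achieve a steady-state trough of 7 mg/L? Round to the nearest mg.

τ/t½ = 73/20 ≈ 3.65, so f = (1/2)^(73/20) ≈ 0.079660.
Cmin,ss = (D/Vd)·f/(1−f), so D = Cmin,ss·Vd·(1−f)/f.
D = 7 × 94 × (1−f)/f ≈ 7 × 94 × 11.55335 ≈ 7602.10 mg.

7602 mg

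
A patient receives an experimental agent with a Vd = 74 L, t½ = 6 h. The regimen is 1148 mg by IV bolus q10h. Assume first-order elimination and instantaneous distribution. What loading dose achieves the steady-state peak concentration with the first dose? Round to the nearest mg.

f = (1/2)^(10/6) ≈ 0.314980; accumulation ratio R = 1/(1−f) ≈ 1.45981.
Loading dose to hit Cmax,ss on first dose: D_load = D_maint·R ≈ 1148 × 1.45981 ≈ 1675.86 mg.

1676 mg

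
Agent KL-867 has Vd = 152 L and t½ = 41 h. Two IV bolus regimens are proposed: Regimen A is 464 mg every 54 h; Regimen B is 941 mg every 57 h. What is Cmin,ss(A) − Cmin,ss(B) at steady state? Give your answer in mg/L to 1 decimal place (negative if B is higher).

-1.8 mg/L

Regimen A: f = (1/2)^(54/41) ≈ 0.4013; Cmin,ss = (464/152)·f/(1−f) ≈ 2.046 mg/L.
Regimen B: f = (1/2)^(57/41) ≈ 0.3815; Cmin,ss = (941/152)·f/(1−f) ≈ 3.819 mg/L.
Difference ≈ 2.046 − 3.819 ≈ -1.773 mg/L.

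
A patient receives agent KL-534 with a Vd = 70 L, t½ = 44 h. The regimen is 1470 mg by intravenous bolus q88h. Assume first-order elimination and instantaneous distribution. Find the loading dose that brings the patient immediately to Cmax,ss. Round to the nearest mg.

1960 mg

f = (1/2)^(88/44) ≈ 0.250000; accumulation ratio R = 1/(1−f) ≈ 1.33333.
Loading dose to hit Cmax,ss on first dose: D_load = D_maint·R ≈ 1470 × 1.33333 ≈ 1960.00 mg.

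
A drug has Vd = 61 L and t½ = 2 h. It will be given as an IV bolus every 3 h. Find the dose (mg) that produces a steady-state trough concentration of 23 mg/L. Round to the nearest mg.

τ/t½ = 3/2 ≈ 1.5, so f = (1/2)^(3/2) ≈ 0.353553.
Cmin,ss = (D/Vd)·f/(1−f), so D = Cmin,ss·Vd·(1−f)/f.
D = 23 × 61 × (1−f)/f ≈ 23 × 61 × 1.82843 ≈ 2565.29 mg.

2565 mg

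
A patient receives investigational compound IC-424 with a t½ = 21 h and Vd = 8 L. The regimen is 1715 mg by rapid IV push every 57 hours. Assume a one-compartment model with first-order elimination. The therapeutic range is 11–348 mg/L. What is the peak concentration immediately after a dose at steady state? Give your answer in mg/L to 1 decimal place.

τ/t½ = 57/21 ≈ 2.7143, so fraction remaining f = (1/2)^(57/21) ≈ 0.1524.
At steady state, accumulation factor R = 1/(1 − e^(−kτ)) ≈ 1.1798.
Each bolus raises the concentration by D/Vd = 1715/8 ≈ 214.375 mg/L.
Steady-state peak Cmax,ss = C₀·R ≈ 214.375 × 1.1798 ≈ 252.920 mg/L.
Peak 252.9 mg/L vs MTC 348 mg/L: below toxic threshold.

252.9 mg/L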